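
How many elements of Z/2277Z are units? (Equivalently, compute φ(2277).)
Z/2277Z has φ(2277) = 1320 units

An element a ∈ Z/2277Z is a unit iff gcd(a, 2277) = 1, so the number of units is φ(2277). φ is multiplicative, with φ(p^e) = p^e − p^(e−1). Factorise 2277 = 3^2 · 11 · 23. Then
  φ(2277) = (3^2 − 3^1) · (11 − 1) · (23 − 1) = 6 · 10 · 22 = 1320.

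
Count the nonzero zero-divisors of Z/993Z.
Z/993Z has 332 nonzero zero-divisors

In Z/993Z each nonzero element is either a unit (gcd with 993 is 1) or a zero-divisor (gcd > 1). The number of units is φ(993): factorise 993 = 3 · 331, so φ(993) = (3 − 1) · (331 − 1) = 2 · 330 = 660. The nonzero elements number 993 − 1 = 992. Hence the nonzero zero-divisors number 992 − 660 = 332.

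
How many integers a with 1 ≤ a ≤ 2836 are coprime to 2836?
1416

The number of a ∈ {1, ..., 2836} with gcd(a, 2836) = 1 is by definition Euler's totient φ(2836). φ is multiplicative, with φ(p^e) = p^e − p^(e−1). Factorise 2836 = 2^2 · 709. Then
  φ(2836) = (2^2 − 2^1) · (709 − 1) = 2 · 708 = 1416.
So there are 1416 such integers.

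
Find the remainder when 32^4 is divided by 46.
6

Use repeated squaring. Binary(4) = 100. Walk through the bits of the exponent 4 left-to-right: at each bit after the leading one, square the running value, then multiply by 32 if the bit is 1 (always reducing mod 46):
  bit 1 = 1 (leading): start with 32.
  bit 2 = 0: square 32^2 = 1024 ≡ 12 (mod 46).
  bit 3 = 0: square 12^2 = 144 ≡ 6 (mod 46).
Final value: 32^4 ≡ 6 (mod 46).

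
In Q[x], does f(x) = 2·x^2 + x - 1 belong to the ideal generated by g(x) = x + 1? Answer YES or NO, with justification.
In Q[x] the ideal (g) consists of all multiples of g, so f ∈ (g) iff g | f, i.e. iff the remainder of f on division by g is 0. Divide f by g (g is monic, so eliminate the leading term of the running remainder at each step):
  leading term 2·x^2: subtract (2·x)·g(x) = 2·x^2 + 2·x, leaving -x - 1
  leading term -x: subtract (-1)·g(x) = -x - 1, leaving 0
The remainder is 0, so f(x) = g(x) · h(x) with h(x) = 2·x - 1. Hence g | f, i.e. f ∈ (g).

Final answer: YES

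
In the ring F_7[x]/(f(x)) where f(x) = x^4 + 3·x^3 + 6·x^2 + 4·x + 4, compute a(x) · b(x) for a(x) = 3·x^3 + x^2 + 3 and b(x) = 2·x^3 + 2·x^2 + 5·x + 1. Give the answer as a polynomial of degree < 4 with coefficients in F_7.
a · b ≡ 3·x^3 + 6·x^2 + 4·x + 1 (mod f(x))

Multiply as integer polynomials: a · b = 6·x^6 + 8·x^5 + 17·x^4 + 14·x^3 + 7·x^2 + 15·x + 3. Reducing coefficients mod 7: a · b ≡ 6·x^6 + x^5 + 3·x^4 + x + 3. Now divide by f(x) = x^4 + 3·x^3 + 6·x^2 + 4·x + 4 in F_7[x], eliminating the leading term at each step:
  leading term 6·x^6: subtract (6·x^2)·f(x) = 6·x^6 + 4·x^5 + x^4 + 3·x^3 + 3·x^2, leaving 4·x^5 + 2·x^4 + 4·x^3 + 4·x^2 + x + 3 (coefficients mod 7)
  leading term 4·x^5: subtract (4·x)·f(x) = 4·x^5 + 5·x^4 + 3·x^3 + 2·x^2 + 2·x, leaving 4·x^4 + x^3 + 2·x^2 + 6·x + 3 (coefficients mod 7)
  leading term 4·x^4: subtract (4)·f(x) = 4·x^4 + 5·x^3 + 3·x^2 + 2·x + 2, leaving 3·x^3 + 6·x^2 + 4·x + 1 (coefficients mod 7)
The degree is now < 4, so this is the remainder. Hence a · b ≡ 3·x^3 + 6·x^2 + 4·x + 1 in F_7[x]/(f).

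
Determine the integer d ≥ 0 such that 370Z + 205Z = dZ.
In the PID Z, (a, b) is generated by gcd(a, b). Compute gcd(370, 205) with the extended Euclidean algorithm, tracking rows (r, s, t) with s·370 + t·205 = r:
  row A: (370, 1, 0)   [1·370 + 0·205 = 370]
  row B: (205, 0, 1)   [0·370 + 1·205 = 205]
  370 = 1·205 + 165   → row C = row A − 1·row B = (165, 1, −1)   [check: 1·370 − 1·205 = 165]
  205 = 1·165 + 40   → row D = row B − 1·row C = (40, −1, 2)   [check: −1·370 + 2·205 = 40]
  165 = 4·40 + 5   → row E = row C − 4·row D = (5, 5, −9)   [check: 5·370 − 9·205 = 5]
  40 = 8·5 + 0   → remainder 0, stop. gcd = 5 (last nonzero row E).
So gcd(370, 205) = 5, with Bézout identity 5·370 − 9·205 = 5. Containment (⊇): the Bézout identity exhibits 5 as an element of (370, 205), giving (5) ⊆ (370, 205). Containment (⊆): since 5 | 370 and 5 | 205 (370 = 5·74, 205 = 5·41), every Z-linear combination of 370 and 205 is divisible by 5, so (370, 205) ⊆ (5). Therefore (370, 205) = (5), d = 5.

Final answer: (370, 205) = (5); d = 5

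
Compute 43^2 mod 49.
Use repeated squaring. Binary(2) = 10. Walk through the bits of the exponent 2 left-to-right: at each bit after the leading one, square the running value, then multiply by 43 if the bit is 1 (always reducing mod 49):
  bit 1 = 1 (leading): start with 43.
  bit 2 = 0: square 43^2 = 1849 ≡ 36 (mod 49).
Final value: 43^2 ≡ 36 (mod 49).

Final answer: 36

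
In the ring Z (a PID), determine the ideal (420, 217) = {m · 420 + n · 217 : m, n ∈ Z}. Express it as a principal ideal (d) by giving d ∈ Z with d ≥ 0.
(420, 217) = (7); d = 7

In the PID Z, (a, b) is generated by gcd(a, b). Compute gcd(420, 217) with the extended Euclidean algorithm, tracking rows (r, s, t) with s·420 + t·217 = r:
  row A: (420, 1, 0)   [1·420 + 0·217 = 420]
  row B: (217, 0, 1)   [0·420 + 1·217 = 217]
  420 = 1·217 + 203   → row C = row A − 1·row B = (203, 1, −1)   [check: 1·420 − 1·217 = 203]
  217 = 1·203 + 14   → row D = row B − 1·row C = (14, −1, 2)   [check: −1·420 + 2·217 = 14]
  203 = 14·14 + 7   → row E = row C − 14·row D = (7, 15, −29)   [check: 15·420 − 29·217 = 7]
  14 = 2·7 + 0   → remainder 0, stop. gcd = 7 (last nonzero row E).
So gcd(420, 217) = 7, with Bézout identity 15·420 − 29·217 = 7. Containment (⊇): the Bézout identity exhibits 7 as an element of (420, 217), giving (7) ⊆ (420, 217). Containment (⊆): since 7 | 420 and 7 | 217 (420 = 7·60, 217 = 7·31), every Z-linear combination of 420 and 217 is divisible by 7, so (420, 217) ⊆ (7). Therefore (420, 217) = (7), d = 7.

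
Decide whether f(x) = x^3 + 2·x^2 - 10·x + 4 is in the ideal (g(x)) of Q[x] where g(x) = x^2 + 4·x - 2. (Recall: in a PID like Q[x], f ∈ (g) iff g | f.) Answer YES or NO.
YES

In Q[x] the ideal (g) consists of all multiples of g, so f ∈ (g) iff g | f, i.e. iff the remainder of f on division by g is 0. Divide f by g (g is monic, so eliminate the leading term of the running remainder at each step):
  leading term x^3: subtract (x)·g(x) = x^3 + 4·x^2 - 2·x, leaving -2·x^2 - 8·x + 4
  leading term -2·x^2: subtract (-2)·g(x) = -2·x^2 - 8·x + 4, leaving 0
The remainder is 0, so f(x) = g(x) · h(x) with h(x) = x - 2. Hence g | f, i.e. f ∈ (g).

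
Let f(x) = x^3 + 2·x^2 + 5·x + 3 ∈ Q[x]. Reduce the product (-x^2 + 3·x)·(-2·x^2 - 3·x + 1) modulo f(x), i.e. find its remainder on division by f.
a · b ≡ -6·x^2 + 32·x + 21 (mod f(x))

First multiply in Q[x] without reducing: a · b = 2·x^4 - 3·x^3 - 10·x^2 + 3·x. Now divide by f(x) = x^3 + 2·x^2 + 5·x + 3, eliminating the leading term at each step:
  leading term 2·x^4: subtract (2·x)·f(x) = 2·x^4 + 4·x^3 + 10·x^2 + 6·x, leaving -7·x^3 - 20·x^2 - 3·x
  leading term -7·x^3: subtract (-7)·f(x) = -7·x^3 - 14·x^2 - 35·x - 21, leaving -6·x^2 + 32·x + 21
The degree is now < 3, so this is the remainder. Hence a · b ≡ -6·x^2 + 32·x + 21 in Q[x]/(f).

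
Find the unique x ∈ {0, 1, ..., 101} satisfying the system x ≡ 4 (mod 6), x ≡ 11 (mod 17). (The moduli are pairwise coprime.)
x ≡ 28 (mod 102); the representative in [0, 102) is 28

The moduli 6, 17 are pairwise coprime, so by the CRT there is a unique solution mod 6·17 = 102.
Solve by successive substitution. Start with x ≡ 4 (mod 6).
  Combine with x ≡ 11 (mod 17): write x = 4 + 6·t and require 4 + 6·t ≡ 11 (mod 17), i.e. 6·t ≡ 11 − 4 ≡ 7 (mod 17). Since 6^(−1) ≡ 3 (mod 17), t ≡ 3·7 ≡ 4 (mod 17). So x ≡ 4 + 6·4 = 28 (mod 102).
Unique solution in [0, 102): x = 28.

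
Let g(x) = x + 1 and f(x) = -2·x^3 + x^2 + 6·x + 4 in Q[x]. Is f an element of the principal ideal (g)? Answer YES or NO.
In Q[x] the ideal (g) consists of all multiples of g, so f ∈ (g) iff g | f, i.e. iff the remainder of f on division by g is 0. Divide f by g (g is monic, so eliminate the leading term of the running remainder at each step):
  leading term -2·x^3: subtract (-2·x^2)·g(x) = -2·x^3 - 2·x^2, leaving 3·x^2 + 6·x + 4
  leading term 3·x^2: subtract (3·x)·g(x) = 3·x^2 + 3·x, leaving 3·x + 4
  leading term 3·x: subtract (3)·g(x) = 3·x + 3, leaving 1
The remainder r(x) = 1 ≠ 0 (and deg r < deg g), so g ∤ f, i.e. f ∉ (g).

Final answer: NO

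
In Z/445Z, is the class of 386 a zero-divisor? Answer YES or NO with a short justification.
NO

gcd(386, 445) = 1, so 386 is a unit in Z/445Z (it has a multiplicative inverse). A unit cannot be a zero-divisor: if 386·b ≡ 0 then multiplying both sides by 386^(−1) gives b ≡ 0. So 386 is not a zero-divisor.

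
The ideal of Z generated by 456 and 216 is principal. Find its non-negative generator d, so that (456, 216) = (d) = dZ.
(456, 216) = (24); d = 24

In the PID Z, (a, b) is generated by gcd(a, b). Compute gcd(456, 216) with the extended Euclidean algorithm, tracking rows (r, s, t) with s·456 + t·216 = r:
  row A: (456, 1, 0)   [1·456 + 0·216 = 456]
  row B: (216, 0, 1)   [0·456 + 1·216 = 216]
  456 = 2·216 + 24   → row C = row A − 2·row B = (24, 1, −2)   [check: 1·456 − 2·216 = 24]
  216 = 9·24 + 0   → remainder 0, stop. gcd = 24 (last nonzero row C).
So gcd(456, 216) = 24, with Bézout identity 1·456 − 2·216 = 24. Containment (⊇): the Bézout identity exhibits 24 as an element of (456, 216), giving (24) ⊆ (456, 216). Containment (⊆): since 24 | 456 and 24 | 216 (456 = 24·19, 216 = 24·9), every Z-linear combination of 456 and 216 is divisible by 24, so (456, 216) ⊆ (24). Therefore (456, 216) = (24), d = 24.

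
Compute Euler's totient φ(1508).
φ is multiplicative, with φ(p^e) = p^e − p^(e−1). Factorise 1508 = 2^2 · 13 · 29. Then
  φ(1508) = (2^2 − 2^1) · (13 − 1) · (29 − 1) = 2 · 12 · 28 = 672.

Final answer: φ(1508) = 672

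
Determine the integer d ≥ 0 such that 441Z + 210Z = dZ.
In the PID Z, (a, b) is generated by gcd(a, b). Compute gcd(441, 210) with the extended Euclidean algorithm, tracking rows (r, s, t) with s·441 + t·210 = r:
  row A: (441, 1, 0)   [1·441 + 0·210 = 441]
  row B: (210, 0, 1)   [0·441 + 1·210 = 210]
  441 = 2·210 + 21   → row C = row A − 2·row B = (21, 1, −2)   [check: 1·441 − 2·210 = 21]
  210 = 10·21 + 0   → remainder 0, stop. gcd = 21 (last nonzero row C).
So gcd(441, 210) = 21, with Bézout identity 1·441 − 2·210 = 21. Containment (⊇): the Bézout identity exhibits 21 as an element of (441, 210), giving (21) ⊆ (441, 210). Containment (⊆): since 21 | 441 and 21 | 210 (441 = 21·21, 210 = 21·10), every Z-linear combination of 441 and 210 is divisible by 21, so (441, 210) ⊆ (21). Therefore (441, 210) = (21), d = 21.

Final answer: (441, 210) = (21); d = 21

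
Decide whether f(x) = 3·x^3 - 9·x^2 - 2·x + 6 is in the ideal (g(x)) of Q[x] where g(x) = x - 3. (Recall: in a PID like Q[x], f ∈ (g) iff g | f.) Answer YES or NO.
YES

In Q[x] the ideal (g) consists of all multiples of g, so f ∈ (g) iff g | f, i.e. iff the remainder of f on division by g is 0. Divide f by g (g is monic, so eliminate the leading term of the running remainder at each step):
  leading term 3·x^3: subtract (3·x^2)·g(x) = 3·x^3 - 9·x^2, leaving 6 - 2·x
  leading term -2·x: subtract (-2)·g(x) = 6 - 2·x, leaving 0
The remainder is 0, so f(x) = g(x) · h(x) with h(x) = 3·x^2 - 2. Hence g | f, i.e. f ∈ (g).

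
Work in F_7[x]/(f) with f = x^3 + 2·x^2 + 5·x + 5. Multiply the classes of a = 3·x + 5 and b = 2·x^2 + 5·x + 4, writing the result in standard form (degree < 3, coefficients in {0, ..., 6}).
Multiply as integer polynomials: a · b = 6·x^3 + 25·x^2 + 37·x + 20. Reducing coefficients mod 7: a · b ≡ 6·x^3 + 4·x^2 + 2·x + 6. Now divide by f(x) = x^3 + 2·x^2 + 5·x + 5 in F_7[x], eliminating the leading term at each step:
  leading term 6·x^3: subtract (6)·f(x) = 6·x^3 + 5·x^2 + 2·x + 2, leaving 6·x^2 + 4 (coefficients mod 7)
The degree is now < 3, so this is the remainder. Hence a · b ≡ 6·x^2 + 4 in F_7[x]/(f).

Final answer: a · b ≡ 6·x^2 + 4 (mod f(x))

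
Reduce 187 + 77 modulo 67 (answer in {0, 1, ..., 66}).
Reduce the summands first: 187 ≡ 53, 77 ≡ 10 (mod 67), so 187 + 77 ≡ 53 + 10 (mod 67). 53 + 10 = 63; 63 = 0·67 + 63, so (187 + 77) mod 67 = 63.

Final answer: 63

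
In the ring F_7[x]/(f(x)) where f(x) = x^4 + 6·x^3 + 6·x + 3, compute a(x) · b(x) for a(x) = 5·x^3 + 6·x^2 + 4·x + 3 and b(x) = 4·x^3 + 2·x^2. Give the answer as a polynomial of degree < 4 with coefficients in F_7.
a · b ≡ 3·x^3 + 4·x + 6 (mod f(x))

Multiply as integer polynomials: a · b = 20·x^6 + 34·x^5 + 28·x^4 + 20·x^3 + 6·x^2. Reducing coefficients mod 7: a · b ≡ 6·x^6 + 6·x^5 + 6·x^3 + 6·x^2. Now divide by f(x) = x^4 + 6·x^3 + 6·x + 3 in F_7[x], eliminating the leading term at each step:
  leading term 6·x^6: subtract (6·x^2)·f(x) = 6·x^6 + x^5 + x^3 + 4·x^2, leaving 5·x^5 + 5·x^3 + 2·x^2 (coefficients mod 7)
  leading term 5·x^5: subtract (5·x)·f(x) = 5·x^5 + 2·x^4 + 2·x^2 + x, leaving 5·x^4 + 5·x^3 + 6·x (coefficients mod 7)
  leading term 5·x^4: subtract (5)·f(x) = 5·x^4 + 2·x^3 + 2·x + 1, leaving 3·x^3 + 4·x + 6 (coefficients mod 7)
The degree is now < 4, so this is the remainder. Hence a · b ≡ 3·x^3 + 4·x + 6 in F_7[x]/(f).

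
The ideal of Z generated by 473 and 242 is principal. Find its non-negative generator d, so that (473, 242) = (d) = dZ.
In the PID Z, (a, b) is generated by gcd(a, b). Compute gcd(473, 242) with the extended Euclidean algorithm, tracking rows (r, s, t) with s·473 + t·242 = r:
  row A: (473, 1, 0)   [1·473 + 0·242 = 473]
  row B: (242, 0, 1)   [0·473 + 1·242 = 242]
  473 = 1·242 + 231   → row C = row A − 1·row B = (231, 1, −1)   [check: 1·473 − 1·242 = 231]
  242 = 1·231 + 11   → row D = row B − 1·row C = (11, −1, 2)   [check: −1·473 + 2·242 = 11]
  231 = 21·11 + 0   → remainder 0, stop. gcd = 11 (last nonzero row D).
So gcd(473, 242) = 11, with Bézout identity −1·473 + 2·242 = 11. Containment (⊇): the Bézout identity exhibits 11 as an element of (473, 242), giving (11) ⊆ (473, 242). Containment (⊆): since 11 | 473 and 11 | 242 (473 = 11·43, 242 = 11·22), every Z-linear combination of 473 and 242 is divisible by 11, so (473, 242) ⊆ (11). Therefore (473, 242) = (11), d = 11.

Final answer: (473, 242) = (11); d = 11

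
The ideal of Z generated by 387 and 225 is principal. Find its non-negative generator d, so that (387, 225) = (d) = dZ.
In the PID Z, (a, b) is generated by gcd(a, b). Compute gcd(387, 225) with the extended Euclidean algorithm, tracking rows (r, s, t) with s·387 + t·225 = r:
  row A: (387, 1, 0)   [1·387 + 0·225 = 387]
  row B: (225, 0, 1)   [0·387 + 1·225 = 225]
  387 = 1·225 + 162   → row C = row A − 1·row B = (162, 1, −1)   [check: 1·387 − 1·225 = 162]
  225 = 1·162 + 63   → row D = row B − 1·row C = (63, −1, 2)   [check: −1·387 + 2·225 = 63]
  162 = 2·63 + 36   → row E = row C − 2·row D = (36, 3, −5)   [check: 3·387 − 5·225 = 36]
  63 = 1·36 + 27   → row F = row D − 1·row E = (27, −4, 7)   [check: −4·387 + 7·225 = 27]
  36 = 1·27 + 9   → row G = row E − 1·row F = (9, 7, −12)   [check: 7·387 − 12·225 = 9]
  27 = 3·9 + 0   → remainder 0, stop. gcd = 9 (last nonzero row G).
So gcd(387, 225) = 9, with Bézout identity 7·387 − 12·225 = 9. Containment (⊇): the Bézout identity exhibits 9 as an element of (387, 225), giving (9) ⊆ (387, 225). Containment (⊆): since 9 | 387 and 9 | 225 (387 = 9·43, 225 = 9·25), every Z-linear combination of 387 and 225 is divisible by 9, so (387, 225) ⊆ (9). Therefore (387, 225) = (9), d = 9.

Final answer: (387, 225) = (9); d = 9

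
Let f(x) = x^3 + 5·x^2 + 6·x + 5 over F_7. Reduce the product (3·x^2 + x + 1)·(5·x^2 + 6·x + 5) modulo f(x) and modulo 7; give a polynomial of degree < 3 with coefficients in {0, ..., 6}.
a · b ≡ 3·x + 6 (mod f(x))

Multiply as integer polynomials: a · b = 15·x^4 + 23·x^3 + 26·x^2 + 11·x + 5. Reducing coefficients mod 7: a · b ≡ x^4 + 2·x^3 + 5·x^2 + 4·x + 5. Now divide by f(x) = x^3 + 5·x^2 + 6·x + 5 in F_7[x], eliminating the leading term at each step:
  leading term x^4: subtract (x)·f(x) = x^4 + 5·x^3 + 6·x^2 + 5·x, leaving 4·x^3 + 6·x^2 + 6·x + 5 (coefficients mod 7)
  leading term 4·x^3: subtract (4)·f(x) = 4·x^3 + 6·x^2 + 3·x + 6, leaving 3·x + 6 (coefficients mod 7)
The degree is now < 3, so this is the remainder. Hence a · b ≡ 3·x + 6 in F_7[x]/(f).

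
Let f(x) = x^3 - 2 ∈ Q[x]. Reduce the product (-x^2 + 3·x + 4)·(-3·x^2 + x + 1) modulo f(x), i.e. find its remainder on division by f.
First multiply in Q[x] without reducing: a · b = 3·x^4 - 10·x^3 - 10·x^2 + 7·x + 4. Now divide by f(x) = x^3 - 2, eliminating the leading term at each step:
  leading term 3·x^4: subtract (3·x)·f(x) = 3·x^4 - 6·x, leaving -10·x^3 - 10·x^2 + 13·x + 4
  leading term -10·x^3: subtract (-10)·f(x) = 20 - 10·x^3, leaving -10·x^2 + 13·x - 16
The degree is now < 3, so this is the remainder. Hence a · b ≡ -10·x^2 + 13·x - 16 in Q[x]/(f).

Final answer: a · b ≡ -10·x^2 + 13·x - 16 (mod f(x))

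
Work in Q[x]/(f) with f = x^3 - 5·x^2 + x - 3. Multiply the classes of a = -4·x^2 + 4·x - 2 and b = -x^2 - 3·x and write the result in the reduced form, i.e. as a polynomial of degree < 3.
First multiply in Q[x] without reducing: a · b = 4·x^4 + 8·x^3 - 10·x^2 + 6·x. Now divide by f(x) = x^3 - 5·x^2 + x - 3, eliminating the leading term at each step:
  leading term 4·x^4: subtract (4·x)·f(x) = 4·x^4 - 20·x^3 + 4·x^2 - 12·x, leaving 28·x^3 - 14·x^2 + 18·x
  leading term 28·x^3: subtract (28)·f(x) = 28·x^3 - 140·x^2 + 28·x - 84, leaving 126·x^2 - 10·x + 84
The degree is now < 3, so this is the remainder. Hence a · b ≡ 126·x^2 - 10·x + 84 in Q[x]/(f).

Final answer: a · b ≡ 126·x^2 - 10·x + 84 (mod f(x))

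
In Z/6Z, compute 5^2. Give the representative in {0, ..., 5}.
Use repeated squaring. Binary(2) = 10. Walk through the bits of the exponent 2 left-to-right: at each bit after the leading one, square the running value, then multiply by 5 if the bit is 1 (always reducing mod 6):
  bit 1 = 1 (leading): start with 5.
  bit 2 = 0: square 5^2 = 25 ≡ 1 (mod 6).
Final value: 5^2 ≡ 1 (mod 6).

Final answer: 1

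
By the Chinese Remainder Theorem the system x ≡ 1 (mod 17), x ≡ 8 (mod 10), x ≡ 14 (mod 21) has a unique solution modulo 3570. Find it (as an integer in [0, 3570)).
x ≡ 3248 (mod 3570); the representative in [0, 3570) is 3248

The moduli 17, 10, 21 are pairwise coprime, so by the CRT there is a unique solution mod 17·10·21 = 3570.
Solve by successive substitution. Start with x ≡ 1 (mod 17).
  Combine with x ≡ 8 (mod 10): write x = 1 + 17·t and require 1 + 17·t ≡ 8 (mod 10), i.e. 17·t ≡ 8 − 1 ≡ 7 (mod 10). Since 17^(−1) ≡ 3 (mod 10) (17 ≡ 7 (mod 10)), t ≡ 3·7 ≡ 1 (mod 10). So x ≡ 1 + 17·1 = 18 (mod 170).
  Combine with x ≡ 14 (mod 21): write x = 18 + 170·t and require 18 + 170·t ≡ 14 (mod 21), i.e. 170·t ≡ 14 − 18 ≡ 17 (mod 21). Since 170^(−1) ≡ 11 (mod 21) (170 ≡ 2 (mod 21)), t ≡ 11·17 ≡ 19 (mod 21). So x ≡ 18 + 170·19 = 3248 (mod 3570).
Unique solution in [0, 3570): x = 3248.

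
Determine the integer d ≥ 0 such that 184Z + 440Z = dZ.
In the PID Z, (a, b) is generated by gcd(a, b). Compute gcd(440, 184) with the extended Euclidean algorithm, tracking rows (r, s, t) with s·440 + t·184 = r:
  row A: (440, 1, 0)   [1·440 + 0·184 = 440]
  row B: (184, 0, 1)   [0·440 + 1·184 = 184]
  440 = 2·184 + 72   → row C = row A − 2·row B = (72, 1, −2)   [check: 1·440 − 2·184 = 72]
  184 = 2·72 + 40   → row D = row B − 2·row C = (40, −2, 5)   [check: −2·440 + 5·184 = 40]
  72 = 1·40 + 32   → row E = row C − 1·row D = (32, 3, −7)   [check: 3·440 − 7·184 = 32]
  40 = 1·32 + 8   → row F = row D − 1·row E = (8, −5, 12)   [check: −5·440 + 12·184 = 8]
  32 = 4·8 + 0   → remainder 0, stop. gcd = 8 (last nonzero row F).
So gcd(184, 440) = 8, with Bézout identity −5·440 + 12·184 = 8. Containment (⊇): the Bézout identity exhibits 8 as an element of (184, 440), giving (8) ⊆ (184, 440). Containment (⊆): since 8 | 184 and 8 | 440 (184 = 8·23, 440 = 8·55), every Z-linear combination of 184 and 440 is divisible by 8, so (184, 440) ⊆ (8). Therefore (184, 440) = (8), d = 8.

Final answer: (184, 440) = (8); d = 8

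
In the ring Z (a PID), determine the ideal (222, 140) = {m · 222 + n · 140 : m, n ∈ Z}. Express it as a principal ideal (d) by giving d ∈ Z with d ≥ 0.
(222, 140) = (2); d = 2

In the PID Z, (a, b) is generated by gcd(a, b). Compute gcd(222, 140) with the extended Euclidean algorithm, tracking rows (r, s, t) with s·222 + t·140 = r:
  row A: (222, 1, 0)   [1·222 + 0·140 = 222]
  row B: (140, 0, 1)   [0·222 + 1·140 = 140]
  222 = 1·140 + 82   → row C = row A − 1·row B = (82, 1, −1)   [check: 1·222 − 1·140 = 82]
  140 = 1·82 + 58   → row D = row B − 1·row C = (58, −1, 2)   [check: −1·222 + 2·140 = 58]
  82 = 1·58 + 24   → row E = row C − 1·row D = (24, 2, −3)   [check: 2·222 − 3·140 = 24]
  58 = 2·24 + 10   → row F = row D − 2·row E = (10, −5, 8)   [check: −5·222 + 8·140 = 10]
  24 = 2·10 + 4   → row G = row E − 2·row F = (4, 12, −19)   [check: 12·222 − 19·140 = 4]
  10 = 2·4 + 2   → row H = row F − 2·row G = (2, −29, 46)   [check: −29·222 + 46·140 = 2]
  4 = 2·2 + 0   → remainder 0, stop. gcd = 2 (last nonzero row H).
So gcd(222, 140) = 2, with Bézout identity −29·222 + 46·140 = 2. Containment (⊇): the Bézout identity exhibits 2 as an element of (222, 140), giving (2) ⊆ (222, 140). Containment (⊆): since 2 | 222 and 2 | 140 (222 = 2·111, 140 = 2·70), every Z-linear combination of 222 and 140 is divisible by 2, so (222, 140) ⊆ (2). Therefore (222, 140) = (2), d = 2.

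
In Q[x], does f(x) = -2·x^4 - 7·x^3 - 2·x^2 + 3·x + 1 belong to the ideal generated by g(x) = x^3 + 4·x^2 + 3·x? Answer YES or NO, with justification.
NO

In Q[x] the ideal (g) consists of all multiples of g, so f ∈ (g) iff g | f, i.e. iff the remainder of f on division by g is 0. Divide f by g (g is monic, so eliminate the leading term of the running remainder at each step):
  leading term -2·x^4: subtract (-2·x)·g(x) = -2·x^4 - 8·x^3 - 6·x^2, leaving x^3 + 4·x^2 + 3·x + 1
  leading term x^3: subtract (1)·g(x) = x^3 + 4·x^2 + 3·x, leaving 1
The remainder r(x) = 1 ≠ 0 (and deg r < deg g), so g ∤ f, i.e. f ∉ (g).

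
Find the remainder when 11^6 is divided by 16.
9

Use repeated squaring. Binary(6) = 110. Walk through the bits of the exponent 6 left-to-right: at each bit after the leading one, square the running value, then multiply by 11 if the bit is 1 (always reducing mod 16):
  bit 1 = 1 (leading): start with 11.
  bit 2 = 1: square 11^2 = 121 ≡ 9; bit is 1, so multiply 9·11 = 99 ≡ 3 (mod 16).
  bit 3 = 0: square 3^2 = 9 (mod 16).
Final value: 11^6 ≡ 9 (mod 16).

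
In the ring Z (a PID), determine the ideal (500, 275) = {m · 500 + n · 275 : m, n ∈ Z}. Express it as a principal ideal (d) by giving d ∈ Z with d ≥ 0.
(500, 275) = (25); d = 25

In the PID Z, (a, b) is generated by gcd(a, b). Compute gcd(500, 275) with the extended Euclidean algorithm, tracking rows (r, s, t) with s·500 + t·275 = r:
  row A: (500, 1, 0)   [1·500 + 0·275 = 500]
  row B: (275, 0, 1)   [0·500 + 1·275 = 275]
  500 = 1·275 + 225   → row C = row A − 1·row B = (225, 1, −1)   [check: 1·500 − 1·275 = 225]
  275 = 1·225 + 50   → row D = row B − 1·row C = (50, −1, 2)   [check: −1·500 + 2·275 = 50]
  225 = 4·50 + 25   → row E = row C − 4·row D = (25, 5, −9)   [check: 5·500 − 9·275 = 25]
  50 = 2·25 + 0   → remainder 0, stop. gcd = 25 (last nonzero row E).
So gcd(500, 275) = 25, with Bézout identity 5·500 − 9·275 = 25. Containment (⊇): the Bézout identity exhibits 25 as an element of (500, 275), giving (25) ⊆ (500, 275). Containment (⊆): since 25 | 500 and 25 | 275 (500 = 25·20, 275 = 25·11), every Z-linear combination of 500 and 275 is divisible by 25, so (500, 275) ⊆ (25). Therefore (500, 275) = (25), d = 25.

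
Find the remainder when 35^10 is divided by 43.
Use repeated squaring. Binary(10) = 1010. Walk through the bits of the exponent 10 left-to-right: at each bit after the leading one, square the running value, then multiply by 35 if the bit is 1 (always reducing mod 43):
  bit 1 = 1 (leading): start with 35.
  bit 2 = 0: square 35^2 = 1225 ≡ 21 (mod 43).
  bit 3 = 1: square 21^2 = 441 ≡ 11; bit is 1, so multiply 11·35 = 385 ≡ 41 (mod 43).
  bit 4 = 0: square 41^2 = 1681 ≡ 4 (mod 43).
Final value: 35^10 ≡ 4 (mod 43).

Final answer: 4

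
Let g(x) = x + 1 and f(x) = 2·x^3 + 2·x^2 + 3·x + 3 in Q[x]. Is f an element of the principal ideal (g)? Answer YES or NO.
In Q[x] the ideal (g) consists of all multiples of g, so f ∈ (g) iff g | f, i.e. iff the remainder of f on division by g is 0. Divide f by g (g is monic, so eliminate the leading term of the running remainder at each step):
  leading term 2·x^3: subtract (2·x^2)·g(x) = 2·x^3 + 2·x^2, leaving 3·x + 3
  leading term 3·x: subtract (3)·g(x) = 3·x + 3, leaving 0
The remainder is 0, so f(x) = g(x) · h(x) with h(x) = 2·x^2 + 3. Hence g | f, i.e. f ∈ (g).

Final answer: YES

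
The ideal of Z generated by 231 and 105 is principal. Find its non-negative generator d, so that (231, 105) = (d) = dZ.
(231, 105) = (21); d = 21

In the PID Z, (a, b) is generated by gcd(a, b). Compute gcd(231, 105) with the extended Euclidean algorithm, tracking rows (r, s, t) with s·231 + t·105 = r:
  row A: (231, 1, 0)   [1·231 + 0·105 = 231]
  row B: (105, 0, 1)   [0·231 + 1·105 = 105]
  231 = 2·105 + 21   → row C = row A − 2·row B = (21, 1, −2)   [check: 1·231 − 2·105 = 21]
  105 = 5·21 + 0   → remainder 0, stop. gcd = 21 (last nonzero row C).
So gcd(231, 105) = 21, with Bézout identity 1·231 − 2·105 = 21. Containment (⊇): the Bézout identity exhibits 21 as an element of (231, 105), giving (21) ⊆ (231, 105). Containment (⊆): since 21 | 231 and 21 | 105 (231 = 21·11, 105 = 21·5), every Z-linear combination of 231 and 105 is divisible by 21, so (231, 105) ⊆ (21). Therefore (231, 105) = (21), d = 21.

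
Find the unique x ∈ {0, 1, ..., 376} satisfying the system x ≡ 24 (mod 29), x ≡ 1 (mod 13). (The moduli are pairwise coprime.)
x ≡ 53 (mod 377); the representative in [0, 377) is 53

The moduli 29, 13 are pairwise coprime, so by the CRT there is a unique solution mod 29·13 = 377.
Solve by successive substitution. Start with x ≡ 24 (mod 29).
  Combine with x ≡ 1 (mod 13): write x = 24 + 29·t and require 24 + 29·t ≡ 1 (mod 13), i.e. 29·t ≡ 1 − 24 ≡ 3 (mod 13). Since 29^(−1) ≡ 9 (mod 13) (29 ≡ 3 (mod 13)), t ≡ 9·3 ≡ 1 (mod 13). So x ≡ 24 + 29·1 = 53 (mod 377).
Unique solution in [0, 377): x = 53.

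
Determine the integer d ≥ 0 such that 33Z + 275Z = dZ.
In the PID Z, (a, b) is generated by gcd(a, b). Compute gcd(275, 33) with the extended Euclidean algorithm, tracking rows (r, s, t) with s·275 + t·33 = r:
  row A: (275, 1, 0)   [1·275 + 0·33 = 275]
  row B: (33, 0, 1)   [0·275 + 1·33 = 33]
  275 = 8·33 + 11   → row C = row A − 8·row B = (11, 1, −8)   [check: 1·275 − 8·33 = 11]
  33 = 3·11 + 0   → remainder 0, stop. gcd = 11 (last nonzero row C).
So gcd(33, 275) = 11, with Bézout identity 1·275 − 8·33 = 11. Containment (⊇): the Bézout identity exhibits 11 as an element of (33, 275), giving (11) ⊆ (33, 275). Containment (⊆): since 11 | 33 and 11 | 275 (33 = 11·3, 275 = 11·25), every Z-linear combination of 33 and 275 is divisible by 11, so (33, 275) ⊆ (11). Therefore (33, 275) = (11), d = 11.

Final answer: (33, 275) = (11); d = 11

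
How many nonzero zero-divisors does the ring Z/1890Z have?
Z/1890Z has 1457 nonzero zero-divisors

In Z/1890Z each nonzero element is either a unit (gcd with 1890 is 1) or a zero-divisor (gcd > 1). The number of units is φ(1890): factorise 1890 = 2 · 3^3 · 5 · 7, so φ(1890) = (2 − 1) · (3^3 − 3^2) · (5 − 1) · (7 − 1) = 1 · 18 · 4 · 6 = 432. The nonzero elements number 1890 − 1 = 1889. Hence the nonzero zero-divisors number 1889 − 432 = 1457.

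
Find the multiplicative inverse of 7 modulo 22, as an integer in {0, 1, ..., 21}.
Apply the extended Euclidean algorithm to (22, 7), tracking rows (r, s, t) with s·22 + t·7 = r. Each division r_prev = q·r_cur + r_new produces the new row as (previous row) − q·(current row):
  row A: (22, 1, 0)   [1·22 + 0·7 = 22]
  row B: (7, 0, 1)   [0·22 + 1·7 = 7]
  22 = 3·7 + 1   → row C = row A − 3·row B = (1, 1, −3)   [check: 1·22 − 3·7 = 1]
  7 = 7·1 + 0   → remainder 0, stop. gcd = 1 (last nonzero row C).
The gcd is 1, so 7 is invertible mod 22. The last nonzero row gives 1·22 − 3·7 = 1, so t = −3. So 7^(−1) ≡ −3 ≡ 19 (mod 22). Verify: 7 · 19 = 133 ≡ 1 (mod 22). ✓

Final answer: 7^(−1) ≡ 19 (mod 22)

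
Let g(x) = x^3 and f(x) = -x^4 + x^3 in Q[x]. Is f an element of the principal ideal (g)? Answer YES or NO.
In Q[x] the ideal (g) consists of all multiples of g, so f ∈ (g) iff g | f, i.e. iff the remainder of f on division by g is 0. Divide f by g (g is monic, so eliminate the leading term of the running remainder at each step):
  leading term -x^4: subtract (-x)·g(x) = -x^4, leaving x^3
  leading term x^3: subtract (1)·g(x) = x^3, leaving 0
The remainder is 0, so f(x) = g(x) · h(x) with h(x) = 1 - x. Hence g | f, i.e. f ∈ (g).

Final answer: YES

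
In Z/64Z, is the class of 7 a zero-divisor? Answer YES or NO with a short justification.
gcd(7, 64) = 1, so 7 is a unit in Z/64Z (it has a multiplicative inverse). A unit cannot be a zero-divisor: if 7·b ≡ 0 then multiplying both sides by 7^(−1) gives b ≡ 0. So 7 is not a zero-divisor.

Final answer: NO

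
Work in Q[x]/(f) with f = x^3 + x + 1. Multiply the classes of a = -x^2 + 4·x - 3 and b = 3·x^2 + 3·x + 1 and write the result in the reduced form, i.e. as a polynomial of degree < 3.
First multiply in Q[x] without reducing: a · b = -3·x^4 + 9·x^3 + 2·x^2 - 5·x - 3. Now divide by f(x) = x^3 + x + 1, eliminating the leading term at each step:
  leading term -3·x^4: subtract (-3·x)·f(x) = -3·x^4 - 3·x^2 - 3·x, leaving 9·x^3 + 5·x^2 - 2·x - 3
  leading term 9·x^3: subtract (9)·f(x) = 9·x^3 + 9·x + 9, leaving 5·x^2 - 11·x - 12
The degree is now < 3, so this is the remainder. Hence a · b ≡ 5·x^2 - 11·x - 12 in Q[x]/(f).

Final answer: a · b ≡ 5·x^2 - 11·x - 12 (mod f(x))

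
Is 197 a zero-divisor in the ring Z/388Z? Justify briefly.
NO

gcd(197, 388) = 1, so 197 is a unit in Z/388Z (it has a multiplicative inverse). A unit cannot be a zero-divisor: if 197·b ≡ 0 then multiplying both sides by 197^(−1) gives b ≡ 0. So 197 is not a zero-divisor.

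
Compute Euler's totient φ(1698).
φ(1698) = 564

φ is multiplicative, with φ(p^e) = p^e − p^(e−1). Factorise 1698 = 2 · 3 · 283. Then
  φ(1698) = (2 − 1) · (3 − 1) · (283 − 1) = 1 · 2 · 282 = 564.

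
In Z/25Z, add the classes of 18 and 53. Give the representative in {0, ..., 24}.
21

Reduce the summands first: 53 ≡ 3 (mod 25), so 18 + 53 ≡ 18 + 3 (mod 25). 18 + 3 = 21; 21 = 0·25 + 21, so (18 + 53) mod 25 = 21.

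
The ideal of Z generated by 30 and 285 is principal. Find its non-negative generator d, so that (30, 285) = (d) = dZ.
In the PID Z, (a, b) is generated by gcd(a, b). Compute gcd(285, 30) with the extended Euclidean algorithm, tracking rows (r, s, t) with s·285 + t·30 = r:
  row A: (285, 1, 0)   [1·285 + 0·30 = 285]
  row B: (30, 0, 1)   [0·285 + 1·30 = 30]
  285 = 9·30 + 15   → row C = row A − 9·row B = (15, 1, −9)   [check: 1·285 − 9·30 = 15]
  30 = 2·15 + 0   → remainder 0, stop. gcd = 15 (last nonzero row C).
So gcd(30, 285) = 15, with Bézout identity 1·285 − 9·30 = 15. Containment (⊇): the Bézout identity exhibits 15 as an element of (30, 285), giving (15) ⊆ (30, 285). Containment (⊆): since 15 | 30 and 15 | 285 (30 = 15·2, 285 = 15·19), every Z-linear combination of 30 and 285 is divisible by 15, so (30, 285) ⊆ (15). Therefore (30, 285) = (15), d = 15.

Final answer: (30, 285) = (15); d = 15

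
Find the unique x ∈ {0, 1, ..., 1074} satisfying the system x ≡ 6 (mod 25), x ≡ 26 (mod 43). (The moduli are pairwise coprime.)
The moduli 25, 43 are pairwise coprime, so by the CRT there is a unique solution mod 25·43 = 1075.
Solve by successive substitution. Start with x ≡ 6 (mod 25).
  Combine with x ≡ 26 (mod 43): write x = 6 + 25·t and require 6 + 25·t ≡ 26 (mod 43), i.e. 25·t ≡ 26 − 6 ≡ 20 (mod 43). Since 25^(−1) ≡ 31 (mod 43), t ≡ 31·20 ≡ 18 (mod 43). So x ≡ 6 + 25·18 = 456 (mod 1075).
Unique solution in [0, 1075): x = 456.

Final answer: x ≡ 456 (mod 1075); the representative in [0, 1075) is 456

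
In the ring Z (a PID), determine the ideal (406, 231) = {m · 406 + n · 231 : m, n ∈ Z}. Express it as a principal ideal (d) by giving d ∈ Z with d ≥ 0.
In the PID Z, (a, b) is generated by gcd(a, b). Compute gcd(406, 231) with the extended Euclidean algorithm, tracking rows (r, s, t) with s·406 + t·231 = r:
  row A: (406, 1, 0)   [1·406 + 0·231 = 406]
  row B: (231, 0, 1)   [0·406 + 1·231 = 231]
  406 = 1·231 + 175   → row C = row A − 1·row B = (175, 1, −1)   [check: 1·406 − 1·231 = 175]
  231 = 1·175 + 56   → row D = row B − 1·row C = (56, −1, 2)   [check: −1·406 + 2·231 = 56]
  175 = 3·56 + 7   → row E = row C − 3·row D = (7, 4, −7)   [check: 4·406 − 7·231 = 7]
  56 = 8·7 + 0   → remainder 0, stop. gcd = 7 (last nonzero row E).
So gcd(406, 231) = 7, with Bézout identity 4·406 − 7·231 = 7. Containment (⊇): the Bézout identity exhibits 7 as an element of (406, 231), giving (7) ⊆ (406, 231). Containment (⊆): since 7 | 406 and 7 | 231 (406 = 7·58, 231 = 7·33), every Z-linear combination of 406 and 231 is divisible by 7, so (406, 231) ⊆ (7). Therefore (406, 231) = (7), d = 7.

Final answer: (406, 231) = (7); d = 7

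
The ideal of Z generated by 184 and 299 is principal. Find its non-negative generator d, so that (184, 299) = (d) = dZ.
In the PID Z, (a, b) is generated by gcd(a, b). Compute gcd(299, 184) with the extended Euclidean algorithm, tracking rows (r, s, t) with s·299 + t·184 = r:
  row A: (299, 1, 0)   [1·299 + 0·184 = 299]
  row B: (184, 0, 1)   [0·299 + 1·184 = 184]
  299 = 1·184 + 115   → row C = row A − 1·row B = (115, 1, −1)   [check: 1·299 − 1·184 = 115]
  184 = 1·115 + 69   → row D = row B − 1·row C = (69, −1, 2)   [check: −1·299 + 2·184 = 69]
  115 = 1·69 + 46   → row E = row C − 1·row D = (46, 2, −3)   [check: 2·299 − 3·184 = 46]
  69 = 1·46 + 23   → row F = row D − 1·row E = (23, −3, 5)   [check: −3·299 + 5·184 = 23]
  46 = 2·23 + 0   → remainder 0, stop. gcd = 23 (last nonzero row F).
So gcd(184, 299) = 23, with Bézout identity −3·299 + 5·184 = 23. Containment (⊇): the Bézout identity exhibits 23 as an element of (184, 299), giving (23) ⊆ (184, 299). Containment (⊆): since 23 | 184 and 23 | 299 (184 = 23·8, 299 = 23·13), every Z-linear combination of 184 and 299 is divisible by 23, so (184, 299) ⊆ (23). Therefore (184, 299) = (23), d = 23.

Final answer: (184, 299) = (23); d = 23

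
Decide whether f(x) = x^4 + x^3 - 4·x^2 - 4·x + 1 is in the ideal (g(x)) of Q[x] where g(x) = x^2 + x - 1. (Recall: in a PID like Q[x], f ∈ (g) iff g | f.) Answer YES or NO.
In Q[x] the ideal (g) consists of all multiples of g, so f ∈ (g) iff g | f, i.e. iff the remainder of f on division by g is 0. Divide f by g (g is monic, so eliminate the leading term of the running remainder at each step):
  leading term x^4: subtract (x^2)·g(x) = x^4 + x^3 - x^2, leaving -3·x^2 - 4·x + 1
  leading term -3·x^2: subtract (-3)·g(x) = -3·x^2 - 3·x + 3, leaving -x - 2
The remainder r(x) = -x - 2 ≠ 0 (and deg r < deg g), so g ∤ f, i.e. f ∉ (g).

Final answer: NO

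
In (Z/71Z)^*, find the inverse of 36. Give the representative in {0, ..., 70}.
36^(−1) ≡ 2 (mod 71)

Apply the extended Euclidean algorithm to (71, 36), tracking rows (r, s, t) with s·71 + t·36 = r. Each division r_prev = q·r_cur + r_new produces the new row as (previous row) − q·(current row):
  row A: (71, 1, 0)   [1·71 + 0·36 = 71]
  row B: (36, 0, 1)   [0·71 + 1·36 = 36]
  71 = 1·36 + 35   → row C = row A − 1·row B = (35, 1, −1)   [check: 1·71 − 1·36 = 35]
  36 = 1·35 + 1   → row D = row B − 1·row C = (1, −1, 2)   [check: −1·71 + 2·36 = 1]
  35 = 35·1 + 0   → remainder 0, stop. gcd = 1 (last nonzero row D).
The gcd is 1, so 36 is invertible mod 71. The last nonzero row gives −1·71 + 2·36 = 1, so t = 2. So 36^(−1) ≡ 2 (mod 71). Verify: 36 · 2 = 72 ≡ 1 (mod 71). ✓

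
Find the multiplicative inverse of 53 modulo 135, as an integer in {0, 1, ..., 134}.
Apply the extended Euclidean algorithm to (135, 53), tracking rows (r, s, t) with s·135 + t·53 = r. Each division r_prev = q·r_cur + r_new produces the new row as (previous row) − q·(current row):
  row A: (135, 1, 0)   [1·135 + 0·53 = 135]
  row B: (53, 0, 1)   [0·135 + 1·53 = 53]
  135 = 2·53 + 29   → row C = row A − 2·row B = (29, 1, −2)   [check: 1·135 − 2·53 = 29]
  53 = 1·29 + 24   → row D = row B − 1·row C = (24, −1, 3)   [check: −1·135 + 3·53 = 24]
  29 = 1·24 + 5   → row E = row C − 1·row D = (5, 2, −5)   [check: 2·135 − 5·53 = 5]
  24 = 4·5 + 4   → row F = row D − 4·row E = (4, −9, 23)   [check: −9·135 + 23·53 = 4]
  5 = 1·4 + 1   → row G = row E − 1·row F = (1, 11, −28)   [check: 11·135 − 28·53 = 1]
  4 = 4·1 + 0   → remainder 0, stop. gcd = 1 (last nonzero row G).
The gcd is 1, so 53 is invertible mod 135. The last nonzero row gives 11·135 − 28·53 = 1, so t = −28. So 53^(−1) ≡ −28 ≡ 107 (mod 135). Verify: 53 · 107 = 5671 ≡ 1 (mod 135). ✓

Final answer: 53^(−1) ≡ 107 (mod 135)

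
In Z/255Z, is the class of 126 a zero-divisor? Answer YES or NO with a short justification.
YES

gcd(126, 255) = 3 > 1, so 126 is not a unit in Z/255Z. In Z/nZ every nonzero non-unit is a zero-divisor: explicitly, take b = 255/gcd = 85 ≠ 0 (mod 255); then 126·85 = 10710 = 42·255, i.e. 126·85 ≡ 0 (mod 255). So 126 is a zero-divisor.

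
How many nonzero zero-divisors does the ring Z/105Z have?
Z/105Z has 56 nonzero zero-divisors

In Z/105Z each nonzero element is either a unit (gcd with 105 is 1) or a zero-divisor (gcd > 1). The number of units is φ(105): factorise 105 = 3 · 5 · 7, so φ(105) = (3 − 1) · (5 − 1) · (7 − 1) = 2 · 4 · 6 = 48. The nonzero elements number 105 − 1 = 104. Hence the nonzero zero-divisors number 104 − 48 = 56.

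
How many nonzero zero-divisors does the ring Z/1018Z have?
Z/1018Z has 509 nonzero zero-divisors

In Z/1018Z each nonzero element is either a unit (gcd with 1018 is 1) or a zero-divisor (gcd > 1). The number of units is φ(1018): factorise 1018 = 2 · 509, so φ(1018) = (2 − 1) · (509 − 1) = 1 · 508 = 508. The nonzero elements number 1018 − 1 = 1017. Hence the nonzero zero-divisors number 1017 − 508 = 509.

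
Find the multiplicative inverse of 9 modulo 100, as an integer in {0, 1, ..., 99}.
9^(−1) ≡ 89 (mod 100)

Apply the extended Euclidean algorithm to (100, 9), tracking rows (r, s, t) with s·100 + t·9 = r. Each division r_prev = q·r_cur + r_new produces the new row as (previous row) − q·(current row):
  row A: (100, 1, 0)   [1·100 + 0·9 = 100]
  row B: (9, 0, 1)   [0·100 + 1·9 = 9]
  100 = 11·9 + 1   → row C = row A − 11·row B = (1, 1, −11)   [check: 1·100 − 11·9 = 1]
  9 = 9·1 + 0   → remainder 0, stop. gcd = 1 (last nonzero row C).
The gcd is 1, so 9 is invertible mod 100. The last nonzero row gives 1·100 − 11·9 = 1, so t = −11. So 9^(−1) ≡ −11 ≡ 89 (mod 100). Verify: 9 · 89 = 801 ≡ 1 (mod 100). ✓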